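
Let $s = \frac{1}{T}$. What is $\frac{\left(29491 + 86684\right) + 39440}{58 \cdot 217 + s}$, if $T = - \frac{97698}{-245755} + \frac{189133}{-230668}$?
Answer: $\frac{3726135528967865}{301309772794146} \approx 12.366$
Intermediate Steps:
$T = - \frac{23944578151}{56687814340}$ ($T = \left(-97698\right) \left(- \frac{1}{245755}\right) + 189133 \left(- \frac{1}{230668}\right) = \frac{97698}{245755} - \frac{189133}{230668} = - \frac{23944578151}{56687814340} \approx -0.42239$)
$s = - \frac{56687814340}{23944578151}$ ($s = \frac{1}{- \frac{23944578151}{56687814340}} = - \frac{56687814340}{23944578151} \approx -2.3675$)
$\frac{\left(29491 + 86684\right) + 39440}{58 \cdot 217 + s} = \frac{\left(29491 + 86684\right) + 39440}{58 \cdot 217 - \frac{56687814340}{23944578151}} = \frac{116175 + 39440}{12586 - \frac{56687814340}{23944578151}} = \frac{155615}{\frac{301309772794146}{23944578151}} = 155615 \cdot \frac{23944578151}{301309772794146} = \frac{3726135528967865}{301309772794146}$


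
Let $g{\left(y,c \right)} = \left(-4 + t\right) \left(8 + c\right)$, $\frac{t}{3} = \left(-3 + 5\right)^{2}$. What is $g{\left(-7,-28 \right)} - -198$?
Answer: $38$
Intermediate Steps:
$t = 12$ ($t = 3 \left(-3 + 5\right)^{2} = 3 \cdot 2^{2} = 3 \cdot 4 = 12$)
$g{\left(y,c \right)} = 64 + 8 c$ ($g{\left(y,c \right)} = \left(-4 + 12\right) \left(8 + c\right) = 8 \left(8 + c\right) = 64 + 8 c$)
$g{\left(-7,-28 \right)} - -198 = \left(64 + 8 \left(-28\right)\right) - -198 = \left(64 - 224\right) + 198 = -160 + 198 = 38$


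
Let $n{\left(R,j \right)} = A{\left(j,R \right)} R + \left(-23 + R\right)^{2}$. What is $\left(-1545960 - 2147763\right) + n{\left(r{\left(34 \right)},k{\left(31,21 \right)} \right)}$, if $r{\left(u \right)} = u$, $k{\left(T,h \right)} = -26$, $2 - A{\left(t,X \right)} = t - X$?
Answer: $-3691494$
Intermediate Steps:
$A{\left(t,X \right)} = 2 + X - t$ ($A{\left(t,X \right)} = 2 - \left(t - X\right) = 2 + \left(X - t\right) = 2 + X - t$)
$n{\left(R,j \right)} = \left(-23 + R\right)^{2} + R \left(2 + R - j\right)$ ($n{\left(R,j \right)} = \left(2 + R - j\right) R + \left(-23 + R\right)^{2} = R \left(2 + R - j\right) + \left(-23 + R\right)^{2} = \left(-23 + R\right)^{2} + R \left(2 + R - j\right)$)
$\left(-1545960 - 2147763\right) + n{\left(r{\left(34 \right)},k{\left(31,21 \right)} \right)} = \left(-1545960 - 2147763\right) + \left(\left(-23 + 34\right)^{2} + 34 \left(2 + 34 - -26\right)\right) = \left(-1545960 - 2147763\right) + \left(11^{2} + 34 \left(2 + 34 + 26\right)\right) = -3693723 + \left(121 + 34 \cdot 62\right) = -3693723 + \left(121 + 2108\right) = -3693723 + 2229 = -3691494$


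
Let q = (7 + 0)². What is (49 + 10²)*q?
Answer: 7301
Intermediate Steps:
q = 49 (q = 7² = 49)
(49 + 10²)*q = (49 + 10²)*49 = (49 + 100)*49 = 149*49 = 7301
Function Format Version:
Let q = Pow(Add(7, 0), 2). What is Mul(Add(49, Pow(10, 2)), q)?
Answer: 7301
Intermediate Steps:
q = 49 (q = Pow(7, 2) = 49)
Mul(Add(49, Pow(10, 2)), q) = Mul(Add(49, Pow(10, 2)), 49) = Mul(Add(49, 100), 49) = Mul(149, 49) = 7301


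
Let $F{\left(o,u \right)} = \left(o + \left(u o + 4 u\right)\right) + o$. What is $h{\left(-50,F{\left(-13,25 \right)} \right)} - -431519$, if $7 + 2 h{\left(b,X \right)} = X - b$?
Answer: $431415$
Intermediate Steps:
$F{\left(o,u \right)} = 2 o + 4 u + o u$ ($F{\left(o,u \right)} = \left(o + \left(o u + 4 u\right)\right) + o = \left(o + \left(4 u + o u\right)\right) + o = \left(o + 4 u + o u\right) + o = 2 o + 4 u + o u$)
$h{\left(b,X \right)} = - \frac{7}{2} + \frac{X}{2} - \frac{b}{2}$ ($h{\left(b,X \right)} = - \frac{7}{2} + \frac{X - b}{2} = - \frac{7}{2} + \left(\frac{X}{2} - \frac{b}{2}\right) = - \frac{7}{2} + \frac{X}{2} - \frac{b}{2}$)
$h{\left(-50,F{\left(-13,25 \right)} \right)} - -431519 = \left(- \frac{7}{2} + \frac{2 \left(-13\right) + 4 \cdot 25 - 325}{2} - -25\right) - -431519 = \left(- \frac{7}{2} + \frac{-26 + 100 - 325}{2} + 25\right) + 431519 = \left(- \frac{7}{2} + \frac{1}{2} \left(-251\right) + 25\right) + 431519 = \left(- \frac{7}{2} - \frac{251}{2} + 25\right) + 431519 = -104 + 431519 = 431415$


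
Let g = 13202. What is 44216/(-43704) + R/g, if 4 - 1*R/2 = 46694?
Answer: -1810877/223983 ≈ -8.0849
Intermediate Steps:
R = -93380 (R = 8 - 2*46694 = 8 - 93388 = -93380)
44216/(-43704) + R/g = 44216/(-43704) - 93380/13202 = 44216*(-1/43704) - 93380*1/13202 = -5527/5463 - 290/41 = -1810877/223983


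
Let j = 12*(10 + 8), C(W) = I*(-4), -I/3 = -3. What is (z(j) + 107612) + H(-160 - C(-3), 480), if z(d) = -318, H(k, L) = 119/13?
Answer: 1394941/13 ≈ 1.0730e+5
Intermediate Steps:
I = 9 (I = -3*(-3) = 9)
C(W) = -36 (C(W) = 9*(-4) = -36)
H(k, L) = 119/13 (H(k, L) = 119*(1/13) = 119/13)
j = 216 (j = 12*18 = 216)
(z(j) + 107612) + H(-160 - C(-3), 480) = (-318 + 107612) + 119/13 = 107294 + 119/13 = 1394941/13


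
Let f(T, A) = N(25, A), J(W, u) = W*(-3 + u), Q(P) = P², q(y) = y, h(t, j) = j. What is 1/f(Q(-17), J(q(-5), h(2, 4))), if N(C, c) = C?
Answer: 1/25 ≈ 0.040000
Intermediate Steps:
f(T, A) = 25
1/f(Q(-17), J(q(-5), h(2, 4))) = 1/25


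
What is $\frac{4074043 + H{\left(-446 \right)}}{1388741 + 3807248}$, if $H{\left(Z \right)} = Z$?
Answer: $\frac{4073597}{5195989} \approx 0.78399$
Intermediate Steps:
$\frac{4074043 + H{\left(-446 \right)}}{1388741 + 3807248} = \frac{4074043 - 446}{1388741 + 3807248} = \frac{4073597}{5195989}$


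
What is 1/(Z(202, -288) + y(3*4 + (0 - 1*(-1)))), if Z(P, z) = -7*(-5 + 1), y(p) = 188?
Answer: 1/216 ≈ 0.0046296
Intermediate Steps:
Z(P, z) = 28 (Z(P, z) = -7*(-4) = 28)
1/(Z(202, -288) + y(3*4 + (0 - 1*(-1)))) = 1/(28 + 188) = 1/216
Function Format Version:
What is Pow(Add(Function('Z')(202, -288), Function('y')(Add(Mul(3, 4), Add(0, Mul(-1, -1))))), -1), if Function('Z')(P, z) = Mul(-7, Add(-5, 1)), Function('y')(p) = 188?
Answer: Rational(1, 216) ≈ 0.0046296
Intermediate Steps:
Function('Z')(P, z) = 28 (Function('Z')(P, z) = Mul(-7, -4) = 28)
Pow(Add(Function('Z')(202, -288), Function('y')(Add(Mul(3, 4), Add(0, Mul(-1, -1))))), -1) = Pow(Add(28, 188), -1) = Pow(216, -1) = Rational(1, 216)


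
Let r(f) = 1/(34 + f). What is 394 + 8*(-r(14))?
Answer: 2363/6 ≈ 393.83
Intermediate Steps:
394 + 8*(-r(14)) = 394 + 8*(-1/(34 + 14)) = 394 + 8*(-1/48) = 394 - 1/6 = 2363/6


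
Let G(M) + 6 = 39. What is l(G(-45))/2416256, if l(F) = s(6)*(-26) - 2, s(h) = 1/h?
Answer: -19/7248768 ≈ -2.6211e-6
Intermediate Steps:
G(M) = 33 (G(M) = -6 + 39 = 33)
l(F) = -19/3 (l(F) = -26/6 - 2 = (⅙)*(-26) - 2 = -13/3 - 2 = -19/3)
l(G(-45))/2416256 = -19/3/2416256 = -19/3*1/2416256 = -19/7248768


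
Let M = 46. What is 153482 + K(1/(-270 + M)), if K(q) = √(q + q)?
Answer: 153482 + I*√7/28 ≈ 1.5348e+5 + 0.094491*I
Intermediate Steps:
K(q) = √2*√q (K(q) = √(2*q) = √2*√q)
153482 + K(1/(-270 + M)) = 153482 + √2*√(1/(-270 + 46)) = 153482 + √2*√(1/(-224)) = 153482 + √2*√(-1/224) = 153482 + √2*(I*√14/56) = 153482 + I*√7/28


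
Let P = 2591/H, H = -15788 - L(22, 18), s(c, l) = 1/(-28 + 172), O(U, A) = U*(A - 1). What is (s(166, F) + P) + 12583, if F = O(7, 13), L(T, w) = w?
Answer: 14319678007/1138032 ≈ 12583.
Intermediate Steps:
O(U, A) = U*(-1 + A)
F = 84 (F = 7*(-1 + 13) = 7*12 = 84)
s(c, l) = 1/144
H = -15806 (H = -15788 - 1*18 = -15788 - 18 = -15806)
P = -2591/15806 (P = 2591/(-15806) = 2591*(-1/15806) = -2591/15806 ≈ -0.16393)
(s(166, F) + P) + 12583 = (1/144 - 2591/15806) + 12583 = -178649/1138032 + 12583 = 14319678007/1138032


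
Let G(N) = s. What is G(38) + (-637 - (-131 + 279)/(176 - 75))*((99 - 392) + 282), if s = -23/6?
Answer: 4253687/606 ≈ 7019.3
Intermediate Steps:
s = -23/6 (s = -23*1/6 = -23/6 ≈ -3.8333)
G(N) = -23/6
G(38) + (-637 - (-131 + 279)/(176 - 75))*((99 - 392) + 282) = -23/6 + (-637 - (-131 + 279)/(176 - 75))*((99 - 392) + 282) = -23/6 + (-637 - 148/101)*(-293 + 282) = -23/6 + (-637 - 148/101)*(-11) = -23/6 - 64485/101*(-11) = -23/6 + 709335/101 = 4253687/606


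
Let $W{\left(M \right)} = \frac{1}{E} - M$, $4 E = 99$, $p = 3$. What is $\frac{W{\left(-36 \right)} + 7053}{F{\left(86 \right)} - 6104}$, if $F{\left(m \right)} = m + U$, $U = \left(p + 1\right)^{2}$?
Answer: $- \frac{701815}{594198} \approx -1.1811$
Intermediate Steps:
$U = 16$ ($U = \left(3 + 1\right)^{2} = 4^{2} = 16$)
$E = \frac{99}{4}$ ($E = \frac{1}{4} \cdot 99 = \frac{99}{4} \approx 24.75$)
$F{\left(m \right)} = 16 + m$ ($F{\left(m \right)} = m + 16 = 16 + m$)
$W{\left(M \right)} = \frac{4}{99} - M$ ($W{\left(M \right)} = \frac{1}{\frac{99}{4}} - M = \frac{4}{99} - M$)
$\frac{W{\left(-36 \right)} + 7053}{F{\left(86 \right)} - 6104} = \frac{\left(\frac{4}{99} - -36\right) + 7053}{\left(16 + 86\right) - 6104} = \frac{\left(\frac{4}{99} + 36\right) + 7053}{102 + \left(-20066 + 13962\right)} = \frac{\frac{3568}{99} + 7053}{102 - 6104} = \frac{701815}{99 \left(-6002\right)} = \frac{701815}{99} \left(- \frac{1}{6002}\right) = - \frac{701815}{594198}$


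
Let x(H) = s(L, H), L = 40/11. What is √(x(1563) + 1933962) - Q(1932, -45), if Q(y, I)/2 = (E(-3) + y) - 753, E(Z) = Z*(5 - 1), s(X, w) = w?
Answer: -2334 + 5*√77421 ≈ -942.77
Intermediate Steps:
L = 40/11 (L = 40*(1/11) = 40/11 ≈ 3.6364)
x(H) = H
E(Z) = 4*Z (E(Z) = Z*4 = 4*Z)
Q(y, I) = -1530 + 2*y (Q(y, I) = 2*((4*(-3) + y) - 753) = 2*((-12 + y) - 753) = 2*(-765 + y) = -1530 + 2*y)
√(x(1563) + 1933962) - Q(1932, -45) = √(1563 + 1933962) - (-1530 + 2*1932) = √1935525 - (-1530 + 3864) = 5*√77421 - 1*2334 = 5*√77421 - 2334 = -2334 + 5*√77421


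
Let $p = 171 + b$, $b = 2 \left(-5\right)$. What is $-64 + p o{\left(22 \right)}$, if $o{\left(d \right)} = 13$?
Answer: $2029$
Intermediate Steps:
$b = -10$
$p = 161$ ($p = 171 - 10 = 161$)
$-64 + p o{\left(22 \right)} = -64 + 161 \cdot 13 = -64 + 2093 = 2029$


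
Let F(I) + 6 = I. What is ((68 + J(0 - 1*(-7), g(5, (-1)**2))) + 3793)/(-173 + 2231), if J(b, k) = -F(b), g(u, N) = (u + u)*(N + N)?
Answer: 1930/1029 ≈ 1.8756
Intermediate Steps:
F(I) = -6 + I
g(u, N) = 4*N*u (g(u, N) = (2*u)*(2*N) = 4*N*u)
J(b, k) = 6 - b (J(b, k) = -(-6 + b) = 6 - b)
((68 + J(0 - 1*(-7), g(5, (-1)**2))) + 3793)/(-173 + 2231) = ((68 + (6 - (0 - 1*(-7)))) + 3793)/(-173 + 2231) = ((68 + (6 - (0 + 7))) + 3793)/2058 = ((68 + (6 - 1*7)) + 3793)*(1/2058) = ((68 + (6 - 7)) + 3793)*(1/2058) = ((68 - 1) + 3793)*(1/2058) = (67 + 3793)*(1/2058) = 3860*(1/2058) = 1930/1029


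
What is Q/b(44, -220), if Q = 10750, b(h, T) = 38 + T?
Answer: -5375/91 ≈ -59.066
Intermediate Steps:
Q/b(44, -220) = 10750/(38 - 220) = 10750/(-182) = 10750*(-1/182) = -5375/91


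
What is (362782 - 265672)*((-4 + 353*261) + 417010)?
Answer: 49442488290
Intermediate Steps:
(362782 - 265672)*((-4 + 353*261) + 417010) = 97110*((-4 + 92133) + 417010) = 97110*(92129 + 417010) = 97110*509139 = 49442488290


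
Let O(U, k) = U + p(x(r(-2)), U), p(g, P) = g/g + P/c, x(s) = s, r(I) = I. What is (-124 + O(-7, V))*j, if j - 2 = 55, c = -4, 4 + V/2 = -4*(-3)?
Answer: -29241/4 ≈ -7310.3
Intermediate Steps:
V = 16 (V = -8 + 2*(-4*(-3)) = -8 + 2*12 = -8 + 24 = 16)
p(g, P) = 1 - P/4 (p(g, P) = g/g + P/(-4) = 1 + P*(-¼) = 1 - P/4)
j = 57 (j = 2 + 55 = 57)
O(U, k) = 1 + 3*U/4 (O(U, k) = U + (1 - U/4) = 1 + 3*U/4)
(-124 + O(-7, V))*j = (-124 + (1 + (¾)*(-7)))*57 = (-124 + (1 - 21/4))*57 = (-124 - 17/4)*57 = -513/4*57 = -29241/4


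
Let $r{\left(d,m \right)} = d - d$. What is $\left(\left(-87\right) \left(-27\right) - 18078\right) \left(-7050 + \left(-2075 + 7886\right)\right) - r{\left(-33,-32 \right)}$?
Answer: $19488231$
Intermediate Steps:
$r{\left(d,m \right)} = 0$
$\left(\left(-87\right) \left(-27\right) - 18078\right) \left(-7050 + \left(-2075 + 7886\right)\right) - r{\left(-33,-32 \right)} = \left(\left(-87\right) \left(-27\right) - 18078\right) \left(-7050 + \left(-2075 + 7886\right)\right) - 0 = \left(2349 - 18078\right) \left(-7050 + 5811\right) + 0 = \left(-15729\right) \left(-1239\right) + 0 = 19488231 + 0 = 19488231$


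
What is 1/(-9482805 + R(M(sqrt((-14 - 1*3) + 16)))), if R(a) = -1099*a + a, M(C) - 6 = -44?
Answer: -1/9441081 ≈ -1.0592e-7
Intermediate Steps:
M(C) = -38 (M(C) = 6 - 44 = -38)
R(a) = -1098*a
1/(-9482805 + R(M(sqrt((-14 - 1*3) + 16)))) = 1/(-9482805 - 1098*(-38)) = 1/(-9482805 + 41724) = 1/(-9441081) = -1/9441081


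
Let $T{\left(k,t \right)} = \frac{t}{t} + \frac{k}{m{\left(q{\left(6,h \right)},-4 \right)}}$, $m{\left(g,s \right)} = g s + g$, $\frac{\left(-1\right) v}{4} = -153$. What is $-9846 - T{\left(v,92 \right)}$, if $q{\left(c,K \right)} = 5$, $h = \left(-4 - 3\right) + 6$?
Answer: $- \frac{49031}{5} \approx -9806.2$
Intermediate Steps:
$v = 612$ ($v = \left(-4\right) \left(-153\right) = 612$)
$h = -1$ ($h = -7 + 6 = -1$)
$m{\left(g,s \right)} = g + g s$
$T{\left(k,t \right)} = 1 - \frac{k}{15}$ ($T{\left(k,t \right)} = \frac{t}{t} + \frac{k}{5 \left(1 - 4\right)} = 1 + \frac{k}{5 \left(-3\right)} = 1 + \frac{k}{-15} = 1 + k \left(- \frac{1}{15}\right) = 1 - \frac{k}{15}$)
$-9846 - T{\left(v,92 \right)} = -9846 - \left(1 - \frac{204}{5}\right) = -9846 - - \frac{199}{5} = -9846 + \frac{199}{5} = - \frac{49031}{5}$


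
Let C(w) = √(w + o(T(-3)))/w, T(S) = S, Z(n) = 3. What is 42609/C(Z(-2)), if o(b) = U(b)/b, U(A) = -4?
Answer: 127827*√39/13 ≈ 61406.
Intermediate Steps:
o(b) = -4/b
C(w) = √(4/3 + w)/w (C(w) = √(w - 4/(-3))/w = √(w - 4*(-⅓))/w = √(w + 4/3)/w = √(4/3 + w)/w)
42609/C(Z(-2)) = 42609/(((⅓)*√(12 + 9*3)/3)) = 42609/(((⅓)*(⅓)*√(12 + 27))) = 42609/(((⅓)*(⅓)*√39)) = 42609/((√39/9)) = 42609*(3*√39/13) = 127827*√39/13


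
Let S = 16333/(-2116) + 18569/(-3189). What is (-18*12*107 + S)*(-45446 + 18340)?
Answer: 2114937483355237/3373962 ≈ 6.2684e+8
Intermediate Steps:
S = -91377941/6747924 (S = 16333*(-1/2116) + 18569*(-1/3189) = -16333/2116 - 18569/3189 = -91377941/6747924 ≈ -13.542)
(-18*12*107 + S)*(-45446 + 18340) = (-18*12*107 - 91377941/6747924)*(-45446 + 18340) = (-216*107 - 91377941/6747924)*(-27106) = (-23112 - 91377941/6747924)*(-27106) = -156049397429/6747924*(-27106) = 2114937483355237/3373962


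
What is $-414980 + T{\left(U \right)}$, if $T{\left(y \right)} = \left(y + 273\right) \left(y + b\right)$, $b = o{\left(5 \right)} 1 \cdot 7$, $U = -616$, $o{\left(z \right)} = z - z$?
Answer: $-203692$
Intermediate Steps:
$o{\left(z \right)} = 0$
$b = 0$ ($b = 0 \cdot 1 \cdot 7 = 0 \cdot 7 = 0$)
$T{\left(y \right)} = y \left(273 + y\right)$ ($T{\left(y \right)} = \left(y + 273\right) \left(y + 0\right) = \left(273 + y\right) y = y \left(273 + y\right)$)
$-414980 + T{\left(U \right)} = -414980 - 616 \left(273 - 616\right) = -414980 - -211288 = -414980 + 211288 = -203692$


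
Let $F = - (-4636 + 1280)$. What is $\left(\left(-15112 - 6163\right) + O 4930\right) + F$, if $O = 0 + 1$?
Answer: $-12989$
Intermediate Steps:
$F = 3356$ ($F = \left(-1\right) \left(-3356\right) = 3356$)
$O = 1$
$\left(\left(-15112 - 6163\right) + O 4930\right) + F = \left(\left(-15112 - 6163\right) + 1 \cdot 4930\right) + 3356 = \left(-21275 + 4930\right) + 3356 = -16345 + 3356 = -12989$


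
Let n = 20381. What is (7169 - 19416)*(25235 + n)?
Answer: -558659152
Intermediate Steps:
(7169 - 19416)*(25235 + n) = (7169 - 19416)*(25235 + 20381) = -12247*45616 = -558659152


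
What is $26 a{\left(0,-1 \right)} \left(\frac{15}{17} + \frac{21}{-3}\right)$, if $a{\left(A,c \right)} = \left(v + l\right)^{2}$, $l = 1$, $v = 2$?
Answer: $- \frac{24336}{17} \approx -1431.5$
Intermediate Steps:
$a{\left(A,c \right)} = 9$ ($a{\left(A,c \right)} = \left(2 + 1\right)^{2} = 3^{2} = 9$)
$26 a{\left(0,-1 \right)} \left(\frac{15}{17} + \frac{21}{-3}\right) = 26 \cdot 9 \left(\frac{15}{17} + \frac{21}{-3}\right) = 234 \left(15 \cdot \frac{1}{17} + 21 \left(- \frac{1}{3}\right)\right) = 234 \left(\frac{15}{17} - 7\right) = 234 \left(- \frac{104}{17}\right) = - \frac{24336}{17}$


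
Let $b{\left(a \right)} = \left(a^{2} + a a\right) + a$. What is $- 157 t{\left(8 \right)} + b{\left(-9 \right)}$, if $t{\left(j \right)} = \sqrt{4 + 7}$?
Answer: $153 - 157 \sqrt{11} \approx -367.71$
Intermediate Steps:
$t{\left(j \right)} = \sqrt{11}$
$b{\left(a \right)} = a + 2 a^{2}$ ($b{\left(a \right)} = \left(a^{2} + a^{2}\right) + a = 2 a^{2} + a = a + 2 a^{2}$)
$- 157 t{\left(8 \right)} + b{\left(-9 \right)} = - 157 \sqrt{11} - 9 \left(1 + 2 \left(-9\right)\right) = - 157 \sqrt{11} - 9 \left(1 - 18\right) = - 157 \sqrt{11} - -153 = - 157 \sqrt{11} + 153 = 153 - 157 \sqrt{11}$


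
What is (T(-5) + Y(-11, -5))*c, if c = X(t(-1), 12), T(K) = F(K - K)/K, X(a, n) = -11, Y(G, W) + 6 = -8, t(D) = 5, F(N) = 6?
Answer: 836/5 ≈ 167.20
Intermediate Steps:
Y(G, W) = -14 (Y(G, W) = -6 - 8 = -14)
T(K) = 6/K
c = -11
(T(-5) + Y(-11, -5))*c = (6/(-5) - 14)*(-11) = (6*(-1/5) - 14)*(-11) = (-6/5 - 14)*(-11) = -76/5*(-11) = 836/5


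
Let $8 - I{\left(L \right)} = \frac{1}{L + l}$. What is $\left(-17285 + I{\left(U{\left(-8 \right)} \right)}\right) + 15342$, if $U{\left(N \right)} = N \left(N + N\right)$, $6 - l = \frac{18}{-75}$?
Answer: $- \frac{6493885}{3356} \approx -1935.0$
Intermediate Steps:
$l = \frac{156}{25}$ ($l = 6 - \frac{18}{-75} = 6 - 18 \left(- \frac{1}{75}\right) = 6 - - \frac{6}{25} = 6 + \frac{6}{25} = \frac{156}{25} \approx 6.24$)
$U{\left(N \right)} = 2 N^{2}$ ($U{\left(N \right)} = N 2 N = 2 N^{2}$)
$I{\left(L \right)} = 8 - \frac{1}{\frac{156}{25} + L}$ ($I{\left(L \right)} = 8 - \frac{1}{L + \frac{156}{25}} = 8 - \frac{1}{\frac{156}{25} + L}$)
$\left(-17285 + I{\left(U{\left(-8 \right)} \right)}\right) + 15342 = \left(-17285 + \frac{1223 + 200 \cdot 2 \left(-8\right)^{2}}{156 + 25 \cdot 2 \left(-8\right)^{2}}\right) + 15342 = \left(-17285 + \frac{1223 + 200 \cdot 2 \cdot 64}{156 + 25 \cdot 2 \cdot 64}\right) + 15342 = \left(-17285 + \frac{1223 + 200 \cdot 128}{156 + 25 \cdot 128}\right) + 15342 = \left(-17285 + \frac{1223 + 25600}{156 + 3200}\right) + 15342 = \left(-17285 + \frac{1}{3356} \cdot 26823\right) + 15342 = \left(-17285 + \frac{26823}{3356}\right) + 15342 = - \frac{57981637}{3356} + 15342 = - \frac{6493885}{3356}$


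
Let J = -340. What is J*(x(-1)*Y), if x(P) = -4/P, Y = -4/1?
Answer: 5440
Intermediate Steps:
Y = -4 (Y = -4*1 = -4)
J*(x(-1)*Y) = -340*(-4/(-1))*(-4) = -340*(-4*(-1))*(-4) = -1360*(-4) = -340*(-16) = 5440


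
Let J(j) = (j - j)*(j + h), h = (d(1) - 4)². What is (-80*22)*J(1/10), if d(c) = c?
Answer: 0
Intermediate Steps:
h = 9 (h = (1 - 4)² = (-3)² = 9)
J(j) = 0 (J(j) = (j - j)*(j + 9) = 0*(9 + j) = 0)
(-80*22)*J(1/10) = -80*22*0 = -1760*0 = 0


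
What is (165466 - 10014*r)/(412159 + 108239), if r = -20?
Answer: 7951/11313 ≈ 0.70282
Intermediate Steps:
(165466 - 10014*r)/(412159 + 108239) = (165466 - 10014*(-20))/(412159 + 108239) = (165466 + 200280)/520398 = 365746*(1/520398) = 7951/11313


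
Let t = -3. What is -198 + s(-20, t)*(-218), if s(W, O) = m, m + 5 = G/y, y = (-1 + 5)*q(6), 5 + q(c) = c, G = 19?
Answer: -287/2 ≈ -143.50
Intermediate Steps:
q(c) = -5 + c
y = 4 (y = (-1 + 5)*(-5 + 6) = 4*1 = 4)
m = -¼ (m = -5 + 19/4 = -¼ ≈ -0.25000)
s(W, O) = -¼
-198 + s(-20, t)*(-218) = -198 - ¼*(-218) = -198 + 109/2 = -287/2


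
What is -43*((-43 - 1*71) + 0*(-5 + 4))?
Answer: 4902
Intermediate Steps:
-43*((-43 - 1*71) + 0*(-5 + 4)) = -43*((-43 - 71) + 0*(-1)) = -43*(-114 + 0) = -43*(-114) = 4902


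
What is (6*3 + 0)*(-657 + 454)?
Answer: -3654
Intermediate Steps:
(6*3 + 0)*(-657 + 454) = (18 + 0)*(-203) = 18*(-203) = -3654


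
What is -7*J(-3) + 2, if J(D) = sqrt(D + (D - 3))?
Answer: 2 - 21*I ≈ 2.0 - 21.0*I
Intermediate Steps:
J(D) = sqrt(-3 + 2*D) (J(D) = sqrt(D + (-3 + D)) = sqrt(-3 + 2*D))
-7*J(-3) + 2 = -7*sqrt(-3 + 2*(-3)) + 2 = -7*sqrt(-3 - 6) + 2 = -21*I + 2 = 2 - 21*I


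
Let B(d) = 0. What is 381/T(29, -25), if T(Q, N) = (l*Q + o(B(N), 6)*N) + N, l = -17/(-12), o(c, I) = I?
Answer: -4572/1607 ≈ -2.8451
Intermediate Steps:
l = 17/12 (l = -17*(-1/12) = 17/12 ≈ 1.4167)
T(Q, N) = 7*N + 17*Q/12 (T(Q, N) = (17*Q/12 + 6*N) + N = (6*N + 17*Q/12) + N = 7*N + 17*Q/12)
381/T(29, -25) = 381/(7*(-25) + (17/12)*29) = 381/(-175 + 493/12) = 381/(-1607/12) = 381*(-12/1607) = -4572/1607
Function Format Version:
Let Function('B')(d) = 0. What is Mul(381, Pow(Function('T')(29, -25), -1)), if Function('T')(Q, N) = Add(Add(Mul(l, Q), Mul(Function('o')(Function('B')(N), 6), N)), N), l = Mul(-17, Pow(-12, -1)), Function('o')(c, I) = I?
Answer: Rational(-4572, 1607) ≈ -2.8451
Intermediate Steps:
l = Rational(17, 12) (l = Mul(-17, Rational(-1, 12)) = Rational(17, 12) ≈ 1.4167)
Function('T')(Q, N) = Add(Mul(7, N), Mul(Rational(17, 12), Q)) (Function('T')(Q, N) = Add(Add(Mul(Rational(17, 12), Q), Mul(6, N)), N) = Add(Add(Mul(6, N), Mul(Rational(17, 12), Q)), N) = Add(Mul(7, N), Mul(Rational(17, 12), Q)))
Mul(381, Pow(Function('T')(29, -25), -1)) = Mul(381, Pow(Add(Mul(7, -25), Mul(Rational(17, 12), 29)), -1)) = Mul(381, Pow(Add(-175, Rational(493, 12)), -1)) = Mul(381, Pow(Rational(-1607, 12), -1)) = Mul(381, Rational(-12, 1607)) = Rational(-4572, 1607)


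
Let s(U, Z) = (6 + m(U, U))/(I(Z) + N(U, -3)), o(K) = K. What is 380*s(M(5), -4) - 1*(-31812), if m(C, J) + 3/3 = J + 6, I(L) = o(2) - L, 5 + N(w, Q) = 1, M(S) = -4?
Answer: 33142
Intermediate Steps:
N(w, Q) = -4 (N(w, Q) = -5 + 1 = -4)
I(L) = 2 - L
m(C, J) = 5 + J (m(C, J) = -1 + (J + 6) = -1 + (6 + J) = 5 + J)
s(U, Z) = (11 + U)/(-2 - Z) (s(U, Z) = (6 + (5 + U))/((2 - Z) - 4) = (11 + U)/(-2 - Z))
380*s(M(5), -4) - 1*(-31812) = 380*((-11 - 1*(-4))/(2 - 4)) - 1*(-31812) = 380*((-11 + 4)/(-2)) + 31812 = 380*(-½*(-7)) + 31812 = 380*(7/2) + 31812 = 1330 + 31812 = 33142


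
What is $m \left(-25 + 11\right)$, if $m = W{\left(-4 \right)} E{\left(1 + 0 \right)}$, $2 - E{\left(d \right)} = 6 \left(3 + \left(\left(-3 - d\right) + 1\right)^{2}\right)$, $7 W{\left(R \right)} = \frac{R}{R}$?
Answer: $140$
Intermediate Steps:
$W{\left(R \right)} = \frac{1}{7}$ ($W{\left(R \right)} = \frac{R \frac{1}{R}}{7} = \frac{1}{7} \cdot 1 = \frac{1}{7}$)
$E{\left(d \right)} = -16 - 6 \left(-2 - d\right)^{2}$ ($E{\left(d \right)} = 2 - 6 \left(3 + \left(\left(-3 - d\right) + 1\right)^{2}\right) = 2 - 6 \left(3 + \left(-2 - d\right)^{2}\right) = 2 - \left(18 + 6 \left(-2 - d\right)^{2}\right) = -16 - 6 \left(-2 - d\right)^{2}$)
$m = -10$ ($m = \frac{-16 - 6 \left(2 + \left(1 + 0\right)\right)^{2}}{7} = \frac{-16 - 6 \left(2 + 1\right)^{2}}{7} = \frac{-16 - 6 \cdot 3^{2}}{7} = \frac{-16 - 54}{7} = \frac{1}{7} \left(-70\right) = -10$)
$m \left(-25 + 11\right) = - 10 \left(-25 + 11\right) = \left(-10\right) \left(-14\right) = 140$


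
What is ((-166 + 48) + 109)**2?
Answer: 81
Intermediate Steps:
((-166 + 48) + 109)**2 = (-118 + 109)**2 = (-9)**2 = 81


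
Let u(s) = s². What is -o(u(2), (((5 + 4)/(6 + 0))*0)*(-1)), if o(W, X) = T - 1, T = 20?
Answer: -19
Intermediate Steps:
o(W, X) = 19 (o(W, X) = 20 - 1 = 19)
-o(u(2), (((5 + 4)/(6 + 0))*0)*(-1)) = -1*19 = -19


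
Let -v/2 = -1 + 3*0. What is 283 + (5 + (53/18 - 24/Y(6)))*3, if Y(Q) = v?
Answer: 1625/6 ≈ 270.83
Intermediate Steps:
v = 2 (v = -2*(-1 + 3*0) = -2*(-1 + 0) = -2*(-1) = 2)
Y(Q) = 2
283 + (5 + (53/18 - 24/Y(6)))*3 = 283 + (5 + (53/18 - 24/2))*3 = 283 + (5 + (53*(1/18) - 24*½))*3 = 283 + (5 + (53/18 - 12))*3 = 283 + (5 - 163/18)*3 = 283 - 73/18*3 = 283 - 73/6 = 1625/6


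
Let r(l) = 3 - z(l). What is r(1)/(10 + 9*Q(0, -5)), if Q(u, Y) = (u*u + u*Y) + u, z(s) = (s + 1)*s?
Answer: 1/10 ≈ 0.10000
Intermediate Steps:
z(s) = s*(1 + s) (z(s) = (1 + s)*s = s*(1 + s))
Q(u, Y) = u + u**2 + Y*u (Q(u, Y) = (u**2 + Y*u) + u = u + u**2 + Y*u)
r(l) = 3 - l*(1 + l)
r(1)/(10 + 9*Q(0, -5)) = (3 - 1*1*(1 + 1))/(10 + 9*(0*(1 - 5 + 0))) = (3 - 1*1*2)/(10 + 9*(0*(-4))) = (3 - 2)/(10 + 9*0) = 1/(10 + 0) = 1/10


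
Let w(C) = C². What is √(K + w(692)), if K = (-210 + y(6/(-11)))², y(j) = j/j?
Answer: √522545 ≈ 722.87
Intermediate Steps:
y(j) = 1
K = 43681 (K = (-210 + 1)² = (-209)² = 43681)
√(K + w(692)) = √(43681 + 692²) = √(43681 + 478864) = √522545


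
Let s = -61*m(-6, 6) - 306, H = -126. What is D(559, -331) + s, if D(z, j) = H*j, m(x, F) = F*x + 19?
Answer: 42437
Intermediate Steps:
m(x, F) = 19 + F*x
s = 731 (s = -61*(19 + 6*(-6)) - 306 = -61*(19 - 36) - 306 = -61*(-17) - 306 = 1037 - 306 = 731)
D(z, j) = -126*j
D(559, -331) + s = -126*(-331) + 731 = 41706 + 731 = 42437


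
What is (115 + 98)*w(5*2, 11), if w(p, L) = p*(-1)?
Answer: -2130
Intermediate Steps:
w(p, L) = -p
(115 + 98)*w(5*2, 11) = (115 + 98)*(-5*2) = 213*(-1*10) = 213*(-10) = -2130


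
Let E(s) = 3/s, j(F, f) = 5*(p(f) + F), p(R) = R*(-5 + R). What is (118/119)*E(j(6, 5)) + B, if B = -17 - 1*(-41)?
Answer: 14339/595 ≈ 24.099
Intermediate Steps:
j(F, f) = 5*F + 5*f*(-5 + f) (j(F, f) = 5*(f*(-5 + f) + F) = 5*(F + f*(-5 + f)) = 5*F + 5*f*(-5 + f))
B = 24 (B = -17 + 41 = 24)
(118/119)*E(j(6, 5)) + B = (118/119)*(3/(5*6 + 5*5*(-5 + 5))) + 24 = (118*(1/119))*(3/(30 + 5*5*0)) + 24 = 118*(3/(30 + 0))/119 + 24 = 118*(3/30)/119 + 24 = 118*(3*(1/30))/119 + 24 = (118/119)*(⅒) + 24 = 59/595 + 24 = 14339/595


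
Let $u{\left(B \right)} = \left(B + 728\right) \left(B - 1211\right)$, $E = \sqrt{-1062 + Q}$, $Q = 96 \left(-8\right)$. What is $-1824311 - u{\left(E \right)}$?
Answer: $-940873 + 483 i \sqrt{1830} \approx -9.4087 \cdot 10^{5} + 20662.0 i$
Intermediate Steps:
$Q = -768$
$E = i \sqrt{1830}$ ($E = \sqrt{-1062 - 768} = \sqrt{-1830} = i \sqrt{1830} \approx 42.779 i$)
$u{\left(B \right)} = \left(-1211 + B\right) \left(728 + B\right)$ ($u{\left(B \right)} = \left(728 + B\right) \left(-1211 + B\right) = \left(-1211 + B\right) \left(728 + B\right)$)
$-1824311 - u{\left(E \right)} = -1824311 - \left(-881608 + \left(i \sqrt{1830}\right)^{2} - 483 i \sqrt{1830}\right) = -1824311 - \left(-881608 - 1830 - 483 i \sqrt{1830}\right) = -1824311 - \left(-883438 - 483 i \sqrt{1830}\right) = -1824311 + \left(883438 + 483 i \sqrt{1830}\right) = -940873 + 483 i \sqrt{1830}$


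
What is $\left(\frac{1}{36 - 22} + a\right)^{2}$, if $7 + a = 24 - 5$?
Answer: $\frac{28561}{196} \approx 145.72$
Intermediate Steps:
$a = 12$ ($a = -7 + \left(24 - 5\right) = -7 + 19 = 12$)
$\left(\frac{1}{36 - 22} + a\right)^{2} = \left(\frac{1}{36 - 22} + 12\right)^{2} = \left(\frac{1}{14} + 12\right)^{2} = \left(\frac{169}{14}\right)^{2} = \frac{28561}{196}$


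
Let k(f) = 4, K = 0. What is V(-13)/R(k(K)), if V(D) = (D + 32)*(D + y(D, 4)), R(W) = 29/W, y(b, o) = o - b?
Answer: 304/29 ≈ 10.483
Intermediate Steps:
V(D) = 128 + 4*D (V(D) = (D + 32)*(D + (4 - D)) = (32 + D)*4 = 128 + 4*D)
V(-13)/R(k(K)) = (128 + 4*(-13))/((29/4)) = (128 - 52)/((29*(¼))) = 76/(29/4) = 76*(4/29) = 304/29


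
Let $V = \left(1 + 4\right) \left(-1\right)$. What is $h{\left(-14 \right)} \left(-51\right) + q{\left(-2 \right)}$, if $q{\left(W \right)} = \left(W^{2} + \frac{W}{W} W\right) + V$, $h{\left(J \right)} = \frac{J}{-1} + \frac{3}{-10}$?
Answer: $- \frac{7017}{10} \approx -701.7$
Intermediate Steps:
$h{\left(J \right)} = - \frac{3}{10} - J$ ($h{\left(J \right)} = J \left(-1\right) + 3 \left(- \frac{1}{10}\right) = - J - \frac{3}{10} = - \frac{3}{10} - J$)
$V = -5$ ($V = 5 \left(-1\right) = -5$)
$q{\left(W \right)} = -5 + W + W^{2}$ ($q{\left(W \right)} = \left(W^{2} + \frac{W}{W} W\right) - 5 = \left(W^{2} + 1 W\right) - 5 = \left(W^{2} + W\right) - 5 = \left(W + W^{2}\right) - 5 = -5 + W + W^{2}$)
$h{\left(-14 \right)} \left(-51\right) + q{\left(-2 \right)} = \left(- \frac{3}{10} - -14\right) \left(-51\right) - \left(7 - 4\right) = \left(- \frac{3}{10} + 14\right) \left(-51\right) - 3 = \frac{137}{10} \left(-51\right) - 3 = - \frac{6987}{10} - 3 = - \frac{7017}{10}$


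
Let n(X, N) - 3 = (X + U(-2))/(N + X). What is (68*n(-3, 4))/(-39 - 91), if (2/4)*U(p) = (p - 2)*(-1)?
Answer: -272/65 ≈ -4.1846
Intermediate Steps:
U(p) = 4 - 2*p (U(p) = 2*((p - 2)*(-1)) = 2*((-2 + p)*(-1)) = 2*(2 - p) = 4 - 2*p)
n(X, N) = 3 + (8 + X)/(N + X) (n(X, N) = 3 + (X + (4 - 2*(-2)))/(N + X) = 3 + (X + (4 + 4))/(N + X) = 3 + (X + 8)/(N + X) = 3 + (8 + X)/(N + X))
(68*n(-3, 4))/(-39 - 91) = (68*((8 + 3*4 + 4*(-3))/(4 - 3)))/(-39 - 91) = (68*((8 + 12 - 12)/1))/(-130) = (68*(1*8))*(-1/130) = (68*8)*(-1/130) = 544*(-1/130) = -272/65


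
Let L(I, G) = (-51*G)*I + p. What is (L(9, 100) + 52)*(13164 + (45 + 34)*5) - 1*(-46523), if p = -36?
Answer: -622094633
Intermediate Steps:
L(I, G) = -36 - 51*G*I (L(I, G) = (-51*G)*I - 36 = -51*G*I - 36 = -36 - 51*G*I)
(L(9, 100) + 52)*(13164 + (45 + 34)*5) - 1*(-46523) = ((-36 - 51*100*9) + 52)*(13164 + (45 + 34)*5) - 1*(-46523) = ((-36 - 45900) + 52)*(13164 + 79*5) + 46523 = (-45936 + 52)*(13164 + 395) + 46523 = -45884*13559 + 46523 = -622141156 + 46523 = -622094633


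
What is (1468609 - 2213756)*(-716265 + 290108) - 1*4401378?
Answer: 317545208701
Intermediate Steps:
(1468609 - 2213756)*(-716265 + 290108) - 1*4401378 = -745147*(-426157) - 4401378 = 317549610079 - 4401378 = 317545208701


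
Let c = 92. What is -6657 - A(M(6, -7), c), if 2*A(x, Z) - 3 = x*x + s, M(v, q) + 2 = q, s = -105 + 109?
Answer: -6701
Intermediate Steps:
s = 4
M(v, q) = -2 + q
A(x, Z) = 7/2 + x**2/2 (A(x, Z) = 3/2 + (x*x + 4)/2 = 3/2 + (x**2 + 4)/2 = 3/2 + (4 + x**2)/2 = 3/2 + (2 + x**2/2) = 7/2 + x**2/2)
-6657 - A(M(6, -7), c) = -6657 - (7/2 + (-2 - 7)**2/2) = -6657 - (7/2 + (1/2)*(-9)**2) = -6657 - (7/2 + (1/2)*81) = -6657 - (7/2 + 81/2) = -6657 - 1*44 = -6657 - 44 = -6701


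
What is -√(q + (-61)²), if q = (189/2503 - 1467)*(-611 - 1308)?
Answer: -√17659488464473/2503 ≈ -1678.9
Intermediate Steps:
q = 7046015328/2503 (q = (189*(1/2503) - 1467)*(-1919) = (189/2503 - 1467)*(-1919) = -3671712/2503*(-1919) = 7046015328/2503 ≈ 2.8150e+6)
-√(q + (-61)²) = -√(7046015328/2503 + (-61)²) = -√(7046015328/2503 + 3721) = -√(7055328991/2503) = -√17659488464473/2503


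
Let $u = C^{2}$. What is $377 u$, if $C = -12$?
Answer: $54288$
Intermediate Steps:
$u = 144$ ($u = \left(-12\right)^{2} = 144$)
$377 u = 377 \cdot 144 = 54288$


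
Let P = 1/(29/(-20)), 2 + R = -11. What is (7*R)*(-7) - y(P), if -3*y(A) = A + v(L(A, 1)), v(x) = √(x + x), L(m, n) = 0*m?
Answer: 55399/87 ≈ 636.77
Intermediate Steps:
R = -13 (R = -2 - 11 = -13)
L(m, n) = 0
v(x) = √2*√x (v(x) = √(2*x) = √2*√x)
P = -20/29 (P = 1/(29*(-1/20)) = 1/(-29/20) = -20/29 ≈ -0.68966)
y(A) = -A/3 (y(A) = -(A + √2*√0)/3 = -(A + √2*0)/3 = -(A + 0)/3 = -A/3)
(7*R)*(-7) - y(P) = (7*(-13))*(-7) - (-1)*(-20)/(3*29) = -91*(-7) - 1*20/87 = 637 - 20/87 = 55399/87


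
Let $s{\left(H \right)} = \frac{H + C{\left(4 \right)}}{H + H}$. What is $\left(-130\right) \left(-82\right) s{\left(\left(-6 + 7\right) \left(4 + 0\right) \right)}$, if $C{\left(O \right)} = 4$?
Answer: $10660$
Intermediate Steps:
$s{\left(H \right)} = \frac{4 + H}{2 H}$ ($s{\left(H \right)} = \frac{H + 4}{H + H} = \frac{4 + H}{2 H}$)
$\left(-130\right) \left(-82\right) s{\left(\left(-6 + 7\right) \left(4 + 0\right) \right)} = \left(-130\right) \left(-82\right) \frac{4 + \left(-6 + 7\right) \left(4 + 0\right)}{2 \left(-6 + 7\right) \left(4 + 0\right)} = 10660 \frac{4 + 1 \cdot 4}{2 \cdot 1 \cdot 4} = 10660 \frac{4 + 4}{2 \cdot 4} = 10660 \cdot \frac{1}{2} \cdot \frac{1}{4} \cdot 8 = 10660 \cdot 1 = 10660$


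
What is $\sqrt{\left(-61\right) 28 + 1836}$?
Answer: $8 \sqrt{2} \approx 11.314$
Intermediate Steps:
$\sqrt{\left(-61\right) 28 + 1836} = \sqrt{-1708 + 1836} = \sqrt{128} = 8 \sqrt{2}$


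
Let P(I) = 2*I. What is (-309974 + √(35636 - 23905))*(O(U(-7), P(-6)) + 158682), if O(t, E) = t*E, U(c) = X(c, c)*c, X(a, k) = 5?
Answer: -49317483348 + 159102*√11731 ≈ -4.9300e+10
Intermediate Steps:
U(c) = 5*c
O(t, E) = E*t
(-309974 + √(35636 - 23905))*(O(U(-7), P(-6)) + 158682) = (-309974 + √(35636 - 23905))*((2*(-6))*(5*(-7)) + 158682) = (-309974 + √11731)*(-12*(-35) + 158682) = (-309974 + √11731)*(420 + 158682) = (-309974 + √11731)*159102 = -49317483348 + 159102*√11731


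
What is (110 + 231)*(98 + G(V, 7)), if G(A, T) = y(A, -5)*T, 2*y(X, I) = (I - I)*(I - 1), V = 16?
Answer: 33418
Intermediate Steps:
y(X, I) = 0 (y(X, I) = ((I - I)*(I - 1))/2 = (0*(-1 + I))/2 = (½)*0 = 0)
G(A, T) = 0 (G(A, T) = 0*T = 0)
(110 + 231)*(98 + G(V, 7)) = (110 + 231)*(98 + 0) = 341*98 = 33418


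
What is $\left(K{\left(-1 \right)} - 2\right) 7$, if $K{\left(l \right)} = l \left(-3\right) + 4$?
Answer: $35$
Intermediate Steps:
$K{\left(l \right)} = 4 - 3 l$ ($K{\left(l \right)} = - 3 l + 4 = 4 - 3 l$)
$\left(K{\left(-1 \right)} - 2\right) 7 = \left(\left(4 - -3\right) - 2\right) 7 = \left(\left(4 + 3\right) - 2\right) 7 = \left(7 - 2\right) 7 = 5 \cdot 7 = 35$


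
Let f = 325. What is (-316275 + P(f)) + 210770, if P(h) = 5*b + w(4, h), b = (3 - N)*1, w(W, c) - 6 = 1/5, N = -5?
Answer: -527294/5 ≈ -1.0546e+5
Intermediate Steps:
w(W, c) = 31/5 (w(W, c) = 6 + 1/5 = 6 + ⅕ = 31/5)
b = 8 (b = (3 - 1*(-5))*1 = (3 + 5)*1 = 8*1 = 8)
P(h) = 231/5 (P(h) = 5*8 + 31/5 = 40 + 31/5 = 231/5)
(-316275 + P(f)) + 210770 = (-316275 + 231/5) + 210770 = -1581144/5 + 210770 = -527294/5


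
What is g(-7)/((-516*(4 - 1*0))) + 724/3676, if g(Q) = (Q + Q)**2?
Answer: 48365/474204 ≈ 0.10199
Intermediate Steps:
g(Q) = 4*Q**2 (g(Q) = (2*Q)**2 = 4*Q**2)
g(-7)/((-516*(4 - 1*0))) + 724/3676 = (4*(-7)**2)/((-516*(4 - 1*0))) + 724/3676 = (4*49)/((-516*(4 + 0))) + 724*(1/3676) = 196/((-516*4)) + 181/919 = 196/(-2064) + 181/919 = 196*(-1/2064) + 181/919 = -49/516 + 181/919 = 48365/474204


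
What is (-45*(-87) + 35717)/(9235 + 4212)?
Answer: 39632/13447 ≈ 2.9473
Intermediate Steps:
(-45*(-87) + 35717)/(9235 + 4212) = (3915 + 35717)/13447 = 39632*(1/13447) = 39632/13447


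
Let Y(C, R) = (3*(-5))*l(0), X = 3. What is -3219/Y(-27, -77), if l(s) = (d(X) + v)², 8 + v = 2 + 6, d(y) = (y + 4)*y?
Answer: 1073/2205 ≈ 0.48662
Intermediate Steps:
d(y) = y*(4 + y) (d(y) = (4 + y)*y = y*(4 + y))
v = 0 (v = -8 + (2 + 6) = -8 + 8 = 0)
l(s) = 441 (l(s) = (3*(4 + 3) + 0)² = (3*7 + 0)² = (21 + 0)² = 21² = 441)
Y(C, R) = -6615 (Y(C, R) = (3*(-5))*441 = -15*441 = -6615)
-3219/Y(-27, -77) = -3219/(-6615) = -3219*(-1/6615) = 1073/2205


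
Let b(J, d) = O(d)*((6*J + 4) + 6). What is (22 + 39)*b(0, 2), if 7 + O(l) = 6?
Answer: -610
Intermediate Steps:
O(l) = -1 (O(l) = -7 + 6 = -1)
b(J, d) = -10 - 6*J (b(J, d) = -((6*J + 4) + 6) = -((4 + 6*J) + 6) = -(10 + 6*J) = -10 - 6*J)
(22 + 39)*b(0, 2) = (22 + 39)*(-10 - 6*0) = 61*(-10 + 0) = 61*(-10) = -610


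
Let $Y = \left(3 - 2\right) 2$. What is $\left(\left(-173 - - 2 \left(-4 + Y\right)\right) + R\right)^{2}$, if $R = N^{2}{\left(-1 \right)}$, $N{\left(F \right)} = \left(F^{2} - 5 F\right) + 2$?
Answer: $12769$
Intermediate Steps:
$N{\left(F \right)} = 2 + F^{2} - 5 F$
$Y = 2$ ($Y = 1 \cdot 2 = 2$)
$R = 64$ ($R = \left(2 + \left(-1\right)^{2} - -5\right)^{2} = \left(2 + 1 + 5\right)^{2} = 8^{2} = 64$)
$\left(\left(-173 - - 2 \left(-4 + Y\right)\right) + R\right)^{2} = \left(\left(-173 - - 2 \left(-4 + 2\right)\right) + 64\right)^{2} = \left(\left(-173 - \left(-2\right) \left(-2\right)\right) + 64\right)^{2} = \left(\left(-173 - 4\right) + 64\right)^{2} = \left(-177 + 64\right)^{2} = \left(-113\right)^{2} = 12769$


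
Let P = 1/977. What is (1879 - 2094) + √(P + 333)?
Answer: -215 + √317859134/977 ≈ -196.75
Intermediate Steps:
P = 1/977 ≈ 0.0010235
(1879 - 2094) + √(P + 333) = (1879 - 2094) + √(1/977 + 333) = -215 + √(325342/977) = -215 + √317859134/977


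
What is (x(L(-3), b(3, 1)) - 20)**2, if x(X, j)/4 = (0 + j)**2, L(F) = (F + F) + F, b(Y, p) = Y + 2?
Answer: 6400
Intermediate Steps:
b(Y, p) = 2 + Y
L(F) = 3*F (L(F) = 2*F + F = 3*F)
x(X, j) = 4*j**2 (x(X, j) = 4*(0 + j)**2 = 4*j**2)
(x(L(-3), b(3, 1)) - 20)**2 = (4*(2 + 3)**2 - 20)**2 = (4*5**2 - 20)**2 = (4*25 - 20)**2 = (100 - 20)**2 = 80**2 = 6400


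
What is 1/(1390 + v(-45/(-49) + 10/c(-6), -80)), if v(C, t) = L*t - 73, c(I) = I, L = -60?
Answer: 1/6117 ≈ 0.00016348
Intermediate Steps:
v(C, t) = -73 - 60*t (v(C, t) = -60*t - 73 = -73 - 60*t)
1/(1390 + v(-45/(-49) + 10/c(-6), -80)) = 1/(1390 + (-73 - 60*(-80))) = 1/(1390 + (-73 + 4800)) = 1/(1390 + 4727) = 1/6117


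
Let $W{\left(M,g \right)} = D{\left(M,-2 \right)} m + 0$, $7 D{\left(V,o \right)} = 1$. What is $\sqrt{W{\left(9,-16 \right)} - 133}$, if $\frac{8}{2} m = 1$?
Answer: $\frac{i \sqrt{26061}}{14} \approx 11.531 i$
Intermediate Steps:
$m = \frac{1}{4}$ ($m = \frac{1}{4} \cdot 1 = \frac{1}{4} \approx 0.25$)
$D{\left(V,o \right)} = \frac{1}{7}$ ($D{\left(V,o \right)} = \frac{1}{7} \cdot 1 = \frac{1}{7}$)
$W{\left(M,g \right)} = \frac{1}{28}$ ($W{\left(M,g \right)} = \frac{1}{7} \cdot \frac{1}{4} + 0 = \frac{1}{28} + 0 = \frac{1}{28}$)
$\sqrt{W{\left(9,-16 \right)} - 133} = \sqrt{\frac{1}{28} - 133} = \sqrt{- \frac{3723}{28}} = \frac{i \sqrt{26061}}{14}$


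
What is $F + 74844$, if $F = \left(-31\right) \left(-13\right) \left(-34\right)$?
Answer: $61142$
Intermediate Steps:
$F = -13702$ ($F = 403 \left(-34\right) = -13702$)
$F + 74844 = -13702 + 74844 = 61142$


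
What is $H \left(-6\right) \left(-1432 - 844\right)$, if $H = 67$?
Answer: $914952$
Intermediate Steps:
$H \left(-6\right) \left(-1432 - 844\right) = 67 \left(-6\right) \left(-1432 - 844\right) = \left(-402\right) \left(-2276\right) = 914952$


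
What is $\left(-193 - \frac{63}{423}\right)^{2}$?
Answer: $\frac{82410084}{2209} \approx 37307.0$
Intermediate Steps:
$\left(-193 - \frac{63}{423}\right)^{2} = \left(-193 - \frac{7}{47}\right)^{2} = \left(- \frac{9078}{47}\right)^{2} = \frac{82410084}{2209}$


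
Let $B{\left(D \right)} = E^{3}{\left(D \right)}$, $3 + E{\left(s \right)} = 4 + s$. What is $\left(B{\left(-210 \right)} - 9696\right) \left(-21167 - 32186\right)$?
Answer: $487594400825$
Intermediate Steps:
$E{\left(s \right)} = 1 + s$ ($E{\left(s \right)} = -3 + \left(4 + s\right) = 1 + s$)
$B{\left(D \right)} = \left(1 + D\right)^{3}$
$\left(B{\left(-210 \right)} - 9696\right) \left(-21167 - 32186\right) = \left(\left(1 - 210\right)^{3} - 9696\right) \left(-21167 - 32186\right) = \left(\left(-209\right)^{3} - 9696\right) \left(-53353\right) = \left(-9129329 - 9696\right) \left(-53353\right) = \left(-9139025\right) \left(-53353\right) = 487594400825$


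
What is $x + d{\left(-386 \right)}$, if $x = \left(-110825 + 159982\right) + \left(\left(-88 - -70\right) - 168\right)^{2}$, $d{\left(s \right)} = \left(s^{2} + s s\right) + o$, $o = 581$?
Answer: $382326$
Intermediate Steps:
$d{\left(s \right)} = 581 + 2 s^{2}$ ($d{\left(s \right)} = \left(s^{2} + s s\right) + 581 = \left(s^{2} + s^{2}\right) + 581 = 2 s^{2} + 581 = 581 + 2 s^{2}$)
$x = 83753$ ($x = 49157 + \left(\left(-88 + 70\right) - 168\right)^{2} = 49157 + \left(-18 - 168\right)^{2} = 49157 + \left(-186\right)^{2} = 49157 + 34596 = 83753$)
$x + d{\left(-386 \right)} = 83753 + \left(581 + 2 \left(-386\right)^{2}\right) = 83753 + \left(581 + 2 \cdot 148996\right) = 83753 + \left(581 + 297992\right) = 83753 + 298573 = 382326$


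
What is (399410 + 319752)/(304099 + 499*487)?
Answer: 359581/273556 ≈ 1.3145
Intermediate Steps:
(399410 + 319752)/(304099 + 499*487) = 719162/(304099 + 243013) = 719162/547112 = 719162*(1/547112) = 359581/273556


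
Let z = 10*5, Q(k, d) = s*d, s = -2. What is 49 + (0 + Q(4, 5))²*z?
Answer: 5049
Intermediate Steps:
Q(k, d) = -2*d
z = 50
49 + (0 + Q(4, 5))²*z = 49 + (0 - 2*5)²*50 = 49 + (0 - 10)²*50 = 49 + (-10)²*50 = 49 + 100*50 = 49 + 5000 = 5049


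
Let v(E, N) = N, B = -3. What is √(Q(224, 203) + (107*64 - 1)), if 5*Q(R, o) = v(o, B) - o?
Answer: 3*√18905/5 ≈ 82.497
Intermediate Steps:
Q(R, o) = -⅗ - o/5 (Q(R, o) = (-3 - o)/5 = -⅗ - o/5)
√(Q(224, 203) + (107*64 - 1)) = √((-⅗ - ⅕*203) + (107*64 - 1)) = √((-⅗ - 203/5) + (6848 - 1)) = √(-206/5 + 6847) = √(34029/5) = 3*√18905/5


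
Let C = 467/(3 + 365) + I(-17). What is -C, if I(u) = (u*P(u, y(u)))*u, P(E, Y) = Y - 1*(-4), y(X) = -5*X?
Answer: -9465795/368 ≈ -25722.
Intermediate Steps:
P(E, Y) = 4 + Y (P(E, Y) = Y + 4 = 4 + Y)
I(u) = u**2*(4 - 5*u) (I(u) = (u*(4 - 5*u))*u = u**2*(4 - 5*u))
C = 9465795/368 (C = 467/(3 + 365) + (-17)**2*(4 - 5*(-17)) = 467/368 + 289*(4 + 85) = 467*(1/368) + 289*89 = 467/368 + 25721 = 9465795/368 ≈ 25722.)
-C = -1*9465795/368 = -9465795/368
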